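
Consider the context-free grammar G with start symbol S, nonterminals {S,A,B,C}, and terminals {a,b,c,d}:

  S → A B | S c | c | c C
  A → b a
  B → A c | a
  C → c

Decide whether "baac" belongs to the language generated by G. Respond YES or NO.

CNF form of G:
  S -> A B | S T2 | T2 C | c
  A -> T0 T1
  B -> A T2 | a
  C -> c
  T0 -> b
  T1 -> a
  T2 -> c

Fill CYK table bottom-up:
  [0..0]={T0}  "b"  orig:{}
  [1..1]={B,T1}  "a"  orig:{B}
  [2..2]={B,T1}  "a"  orig:{B}
  [3..3]={C,S,T2}  "c"  orig:{C,S}
  [0..1]={A}  "ba"
  [1..2]=∅  "aa"
  [2..3]=∅  "ac"
  [0..2]={S}  "baa"
  [1..3]=∅  "aac"
  [0..3]={S}  "baac"

S ∈ T[0,3] ⇒ YES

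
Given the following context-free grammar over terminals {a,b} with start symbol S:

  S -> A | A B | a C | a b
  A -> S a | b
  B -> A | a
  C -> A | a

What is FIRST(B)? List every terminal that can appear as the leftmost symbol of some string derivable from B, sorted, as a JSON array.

Compute FIRST by fixpoint:
iter 1:
  A via A→b: +{b}
  B via B→A: +{b}
  B via B→a: +{a}
  C via C→A: +{b}
  C via C→a: +{a}
  S via S→A: +{b}
  S via S→a C: +{a}
  FIRST[S]={a,b}  FIRST[A]={b}  FIRST[B]={a,b}  FIRST[C]={a,b}
iter 2:
  A via A→S a: +{a}
  FIRST[S]={a,b}  FIRST[A]={a,b}  FIRST[B]={a,b}  FIRST[C]={a,b}
iter 3: (stable)
  FIRST[S]={a,b}  FIRST[A]={a,b}  FIRST[B]={a,b}  FIRST[C]={a,b}

FIRST(B) = ["a", "b"]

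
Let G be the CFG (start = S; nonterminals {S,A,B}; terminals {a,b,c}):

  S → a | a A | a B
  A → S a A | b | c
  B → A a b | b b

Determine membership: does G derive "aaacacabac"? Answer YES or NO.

CNF form of G:
  S -> T0 A | T0 B | a
  A -> S X2 | b | c
  B -> A X3 | T1 T1
  T0 -> a
  T1 -> b
  X2 -> T0 A
  X3 -> T0 T1

CYK table (by increasing span):
  cell(0,0) a: {S,T0}  orig:{S}
  cell(1,1) a: {S,T0}  orig:{S}
  cell(2,2) a: {S,T0}  orig:{S}
  cell(3,3) c: {A}
  cell(4,4) a: {S,T0}  orig:{S}
  cell(5,5) c: {A}
  cell(6,6) a: {S,T0}  orig:{S}
  cell(7,7) b: {A,T1}  orig:{A}
  cell(8,8) a: {S,T0}  orig:{S}
  cell(9,9) c: {A}
  cell(0,1) aa: ∅
  cell(1,2) aa: ∅
  cell(2,3) ac: {S,X2}  orig:{S}
  cell(3,4) ca: ∅
  cell(4,5) ac: {S,X2}  orig:{S}
  cell(5,6) ca: ∅
  cell(6,7) ab: {S,X2,X3}  orig:{S}
  cell(7,8) ba: ∅
  cell(8,9) ac: {S,X2}  orig:{S}
  cell(0,2) aaa: ∅
  cell(1,3) aac: {A}
  cell(2,4) aca: ∅
  cell(3,5) cac: ∅
  cell(4,6) aca: ∅
  cell(5,7) cab: {B}
  cell(6,8) aba: ∅
  cell(7,9) bac: ∅
  cell(0,3) aaac: {S,X2}  orig:{S}
  cell(1,4) aaca: ∅
  cell(2,5) acac: {A}
  cell(3,6) caca: ∅
  cell(4,7) acab: {A,S}
  cell(5,8) caba: ∅
  cell(6,9) abac: {A}
  cell(0,4) aaaca: ∅
  cell(1,5) aacac: {S,X2}  orig:{S}
  cell(2,6) acaca: ∅
  cell(3,7) cacab: ∅
  cell(4,8) acaba: ∅
  cell(5,9) cabac: ∅
  cell(0,5) aaacac: {A}
  cell(1,6) aacaca: ∅
  cell(2,7) acacab: {B}
  cell(3,8) cacaba: ∅
  cell(4,9) acabac: {A}
  cell(0,6) aaacaca: ∅
  cell(1,7) aacacab: {A,S}
  cell(2,8) acacaba: ∅
  cell(3,9) cacabac: ∅
  cell(0,7) aaacacab: {B,S,X2}  orig:{B,S}
  cell(1,8) aacacaba: ∅
  cell(2,9) acacabac: ∅
  cell(0,8) aaacacaba: ∅
  cell(1,9) aacacabac: {A}
  cell(0,9) aaacacabac: {A,S,X2}  orig:{A,S}

S ∈ T[0,9] ⇒ YES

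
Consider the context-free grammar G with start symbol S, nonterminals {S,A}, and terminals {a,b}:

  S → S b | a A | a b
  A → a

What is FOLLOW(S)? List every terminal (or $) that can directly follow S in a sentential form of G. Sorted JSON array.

FIRST sets, iterate to fixpoint:
iter 1:
  A via A→a: +{a}
  S via S→a A: +{a}
  S: {a}  A: {a}
iter 2: (no change)
  S: {a}  A: {a}

FOLLOW sets:
FOLLOW(S) := {$}
[1]
  S→S b: FOLLOW(S) ⊇ FIRST(b) = {b}; new: +{b}
  S→a A: FOLLOW(A) ⊇ FOLLOW(S) ⊇ {$,b}; new: +{$,b}
  FOLLOW[S]={$,b}  FOLLOW[A]={$,b}
[2] (stable)
  FOLLOW[S]={$,b}  FOLLOW[A]={$,b}

FOLLOW(S) = ["$", "b"]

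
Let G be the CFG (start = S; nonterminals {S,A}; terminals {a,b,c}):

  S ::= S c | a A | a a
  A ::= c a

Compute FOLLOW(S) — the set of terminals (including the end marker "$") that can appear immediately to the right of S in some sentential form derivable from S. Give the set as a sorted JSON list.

Compute FIRST by fixpoint:
round 1:
  A via A→c a: +{c}
  S via S→a A: +{a}
  S: {a}  A: {c}
round 2: — fixpoint
  S: {a}  A: {c}

Compute FOLLOW by fixpoint:
seed FOLLOW(S) with $
iter 1:
  S→S c: FOLLOW(S) ⊇ FIRST(c) = {c}; new: +{c}
  S→a A: FOLLOW(A) ⊇ FOLLOW(S) ⊇ {$,c}; new: +{$,c}
  FOLLOW(S)={$,c}  FOLLOW(A)={$,c}
iter 2: done
  FOLLOW(S)={$,c}  FOLLOW(A)={$,c}

FOLLOW(S) = ["$", "c"]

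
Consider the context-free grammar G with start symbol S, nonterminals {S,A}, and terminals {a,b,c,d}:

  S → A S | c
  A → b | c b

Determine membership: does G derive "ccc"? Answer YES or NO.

Convert to CNF:
  S -> A S | c
  A -> T0 T1 | b
  T0 -> c
  T1 -> b

Fill CYK table bottom-up:
  T[0,0] 'c' = {S,T0}  orig:{S}
  T[1,1] 'c' = {S,T0}  orig:{S}
  T[2,2] 'c' = {S,T0}  orig:{S}
  T[0,1] 'cc' = ∅
  T[1,2] 'cc' = ∅
  T[0,2] 'ccc' = ∅

S ∉ T[0,2] ⇒ NO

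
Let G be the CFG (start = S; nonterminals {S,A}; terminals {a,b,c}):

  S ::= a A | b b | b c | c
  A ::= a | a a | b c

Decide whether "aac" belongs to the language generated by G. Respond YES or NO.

CNF form of G:
  S -> T0 A | T1 T1 | T1 T2 | c
  A -> T0 T0 | T1 T2 | a
  T0 -> a
  T1 -> b
  T2 -> c

Fill CYK table bottom-up:
  cell(0,0) a: {A,T0}  orig:{A}
  cell(1,1) a: {A,T0}  orig:{A}
  cell(2,2) c: {S,T2}  orig:{S}
  cell(0,1) aa: {A,S}
  cell(1,2) ac: ∅
  cell(0,2) aac: ∅

S ∉ T[0,2] ⇒ NO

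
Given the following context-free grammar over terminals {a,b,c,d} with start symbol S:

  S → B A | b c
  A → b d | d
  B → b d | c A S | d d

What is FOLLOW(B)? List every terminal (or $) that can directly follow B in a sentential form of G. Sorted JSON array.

FIRST iteration:
round 1:
  A via A→b d: +{b}
  A via A→d: +{d}
  B via B→b d: +{b}
  B via B→c A S: +{c}
  B via B→d d: +{d}
  S via S→B A: +{b,c,d}
  S: {b,c,d}  A: {b,d}  B: {b,c,d}
round 2: (stable)
  S: {b,c,d}  A: {b,d}  B: {b,c,d}

FOLLOW iteration:
FOLLOW(S) := {$}
round 1:
  B→c A S: FOLLOW(A) ⊇ FIRST(S) = {b,c,d}; new: +{b,c,d}
  S→B A: FOLLOW(B) ⊇ FIRST(A) = {b,d}; new: +{b,d}
  S→B A: FOLLOW(A) ⊇ FOLLOW(S) ⊇ {$}; new: +{$}
  S: {$}  A: {$,b,c,d}  B: {b,d}
round 2:
  B→c A S: FOLLOW(S) ⊇ FOLLOW(B) ⊇ {b,d}; new: +{b,d}
  S: {$,b,d}  A: {$,b,c,d}  B: {b,d}
round 3: done
  S: {$,b,d}  A: {$,b,c,d}  B: {b,d}

FOLLOW(B) = ["b", "d"]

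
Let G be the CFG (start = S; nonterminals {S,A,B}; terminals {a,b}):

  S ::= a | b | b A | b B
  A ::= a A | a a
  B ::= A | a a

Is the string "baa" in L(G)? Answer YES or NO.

CNF form of G:
  S -> T1 A | T1 B | a | b
  A -> T0 A | T0 T0
  B -> T0 A | T0 T0
  T0 -> a
  T1 -> b

Fill CYK table bottom-up:
  [0..0]={S,T1}  "b"  orig:{S}
  [1..1]={S,T0}  "a"  orig:{S}
  [2..2]={S,T0}  "a"  orig:{S}
  [0..1]=∅  "ba"
  [1..2]={A,B}  "aa"
  [0..2]={S}  "baa"

S ∈ T[0,2] ⇒ YES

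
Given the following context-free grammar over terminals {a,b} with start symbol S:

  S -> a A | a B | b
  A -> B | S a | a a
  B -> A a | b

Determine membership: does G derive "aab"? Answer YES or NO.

Convert to CNF:
  S -> T0 A | T0 B | b
  A -> A T0 | S T0 | T0 T0 | b
  B -> A T0 | b
  T0 -> a

CYK fill:
  T[0,0] 'a' = {T0}  orig:{}
  T[1,1] 'a' = {T0}  orig:{}
  T[2,2] 'b' = {A,B,S}
  T[0,1] 'aa' = {A}
  T[1,2] 'ab' = {S}
  T[0,2] 'aab' = ∅

S ∉ T[0,2] ⇒ NO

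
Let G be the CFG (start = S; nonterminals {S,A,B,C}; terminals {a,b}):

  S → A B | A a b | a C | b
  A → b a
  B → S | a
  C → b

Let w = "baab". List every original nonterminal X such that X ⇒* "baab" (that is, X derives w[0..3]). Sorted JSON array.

Convert to CNF:
  S -> A B | A X3 | T1 C | b
  A -> T0 T1
  B -> A B | A X2 | T1 C | a | b
  C -> b
  T0 -> b
  T1 -> a
  X2 -> T1 T0
  X3 -> T1 T0

CYK table (by increasing span) — only the sub-triangle for w[0..3]:
  cell(0,0) b: {B,C,S,T0}  orig:{B,C,S}
  cell(1,1) a: {B,T1}  orig:{B}
  cell(2,2) a: {B,T1}  orig:{B}
  cell(3,3) b: {B,C,S,T0}  orig:{B,C,S}
  cell(0,1) ba: {A}
  cell(1,2) aa: ∅
  cell(2,3) ab: {B,S,X2,X3}  orig:{B,S}
  cell(0,2) baa: {B,S}
  cell(1,3) aab: ∅
  cell(0,3) baab: {B,S}

Original NTs in T[0,3] deriving "baab": ["B", "S"]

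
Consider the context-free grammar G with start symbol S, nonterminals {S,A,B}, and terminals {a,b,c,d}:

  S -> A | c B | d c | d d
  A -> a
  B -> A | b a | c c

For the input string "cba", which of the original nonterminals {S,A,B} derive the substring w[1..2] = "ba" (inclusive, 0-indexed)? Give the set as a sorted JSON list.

Convert to CNF:
  S -> T2 B | T3 T2 | T3 T3 | a
  A -> a
  B -> T0 T1 | T2 T2 | a
  T0 -> b
  T1 -> a
  T2 -> c
  T3 -> d

CYK table (by increasing span) — only the sub-triangle for w[1..2]:
  cell(1,1) b: {T0}  orig:{}
  cell(2,2) a: {A,B,S,T1}  orig:{A,B,S}
  cell(1,2) ba: {B}

Original NTs in T[1,2] deriving "ba": ["B"]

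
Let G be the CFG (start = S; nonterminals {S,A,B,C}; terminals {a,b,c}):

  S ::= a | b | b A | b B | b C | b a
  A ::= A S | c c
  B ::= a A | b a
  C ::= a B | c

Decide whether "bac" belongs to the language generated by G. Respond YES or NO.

CNF form of G:
  S -> T2 A | T2 B | T2 C | T2 T1 | a | b
  A -> A S | T0 T0
  B -> T1 A | T2 T1
  C -> T1 B | c
  T0 -> c
  T1 -> a
  T2 -> b

CYK fill:
  [0..0]={S,T2}  "b"  orig:{S}
  [1..1]={S,T1}  "a"  orig:{S}
  [2..2]={C,T0}  "c"  orig:{C}
  [0..1]={B,S}  "ba"
  [1..2]=∅  "ac"
  [0..2]=∅  "bac"

S ∉ T[0,2] ⇒ NO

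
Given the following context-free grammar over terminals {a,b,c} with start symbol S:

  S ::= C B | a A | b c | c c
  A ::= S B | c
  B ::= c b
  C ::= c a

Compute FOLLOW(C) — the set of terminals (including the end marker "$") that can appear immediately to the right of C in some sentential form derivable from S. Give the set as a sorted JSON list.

FIRST sets, iterate to fixpoint:
[1]
  A via A→c: +{c}
  B via B→c b: +{c}
  C via C→c a: +{c}
  S via S→C B: +{c}
  S via S→a A: +{a}
  S via S→b c: +{b}
  S: {a,b,c}  A: {c}  B: {c}  C: {c}
[2]
  A via A→S B: +{a,b}
  S: {a,b,c}  A: {a,b,c}  B: {c}  C: {c}
[3] — fixpoint
  S: {a,b,c}  A: {a,b,c}  B: {c}  C: {c}

Compute FOLLOW by fixpoint:
initialize: $ ∈ FOLLOW(S)
pass 1:
  A→S B: FOLLOW(S) ⊇ FIRST(B) = {c}; new: +{c}
  S→C B: FOLLOW(C) ⊇ FIRST(B) = {c}; new: +{c}
  S→C B: FOLLOW(B) ⊇ FOLLOW(S) ⊇ {$,c}; new: +{$,c}
  S→a A: FOLLOW(A) ⊇ FOLLOW(S) ⊇ {$,c}; new: +{$,c}
  FOLLOW(S)={$,c}  FOLLOW(A)={$,c}  FOLLOW(B)={$,c}  FOLLOW(C)={c}
pass 2: (stable)
  FOLLOW(S)={$,c}  FOLLOW(A)={$,c}  FOLLOW(B)={$,c}  FOLLOW(C)={c}

FOLLOW(C) = ["c"]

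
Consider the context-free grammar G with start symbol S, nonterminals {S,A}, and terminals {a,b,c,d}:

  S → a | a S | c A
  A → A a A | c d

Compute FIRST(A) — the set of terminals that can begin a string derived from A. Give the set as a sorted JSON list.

Compute FIRST by fixpoint:
iter 1:
  A via A→c d: +{c}
  S via S→a: +{a}
  S via S→c A: +{c}
  S: {a,c}  A: {c}
iter 2: (no change)
  S: {a,c}  A: {c}

FIRST(A) = ["c"]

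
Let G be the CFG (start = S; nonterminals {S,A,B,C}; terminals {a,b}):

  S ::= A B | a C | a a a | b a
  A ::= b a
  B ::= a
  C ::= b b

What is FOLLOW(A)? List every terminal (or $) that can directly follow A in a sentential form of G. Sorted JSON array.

Compute FIRST by fixpoint:
round 1:
  A via A→b a: +{b}
  B via B→a: +{a}
  C via C→b b: +{b}
  S via S→A B: +{b}
  S via S→a C: +{a}
  S: {a,b}  A: {b}  B: {a}  C: {b}
round 2: (stable)
  S: {a,b}  A: {b}  B: {a}  C: {b}

FOLLOW iteration:
seed FOLLOW(S) with $
[1]
  S→A B: FOLLOW(A) ⊇ FIRST(B) = {a}; new: +{a}
  S→A B: FOLLOW(B) ⊇ FOLLOW(S) ⊇ {$}; new: +{$}
  S→a C: FOLLOW(C) ⊇ FOLLOW(S) ⊇ {$}; new: +{$}
  FOLLOW(S)={$}  FOLLOW(A)={a}  FOLLOW(B)={$}  FOLLOW(C)={$}
[2] (no change)
  FOLLOW(S)={$}  FOLLOW(A)={a}  FOLLOW(B)={$}  FOLLOW(C)={$}

FOLLOW(A) = ["a"]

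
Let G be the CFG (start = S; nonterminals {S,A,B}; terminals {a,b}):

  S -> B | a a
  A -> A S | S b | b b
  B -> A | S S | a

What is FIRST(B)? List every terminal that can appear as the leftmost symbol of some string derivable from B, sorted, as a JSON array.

FIRST iteration:
round 1:
  A via A→b b: +{b}
  B via B→A: +{b}
  B via B→a: +{a}
  S via S→B: +{a,b}
  FIRST[S]={a,b}  FIRST[A]={b}  FIRST[B]={a,b}
round 2:
  A via A→S b: +{a}
  FIRST[S]={a,b}  FIRST[A]={a,b}  FIRST[B]={a,b}
round 3: (no change)
  FIRST[S]={a,b}  FIRST[A]={a,b}  FIRST[B]={a,b}

FIRST(B) = ["a", "b"]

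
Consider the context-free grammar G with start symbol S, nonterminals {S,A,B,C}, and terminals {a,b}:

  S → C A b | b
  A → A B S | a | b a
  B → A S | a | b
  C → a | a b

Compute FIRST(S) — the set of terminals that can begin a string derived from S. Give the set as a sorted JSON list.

FIRST iteration:
[1]
  A via A→a: +{a}
  A via A→b a: +{b}
  B via B→A S: +{a,b}
  C via C→a: +{a}
  S via S→C A b: +{a}
  S via S→b: +{b}
  S: {a,b}  A: {a,b}  B: {a,b}  C: {a}
[2] done
  S: {a,b}  A: {a,b}  B: {a,b}  C: {a}

FIRST(S) = ["a", "b"]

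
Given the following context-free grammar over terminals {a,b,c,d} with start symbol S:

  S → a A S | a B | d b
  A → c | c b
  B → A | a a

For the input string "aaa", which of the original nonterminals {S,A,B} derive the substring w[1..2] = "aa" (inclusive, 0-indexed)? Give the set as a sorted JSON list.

CNF form of G:
  S -> T2 B | T2 X4 | T3 T1
  A -> T0 T1 | c
  B -> T0 T1 | T2 T2 | c
  T0 -> c
  T1 -> b
  T2 -> a
  T3 -> d
  X4 -> A S

Fill CYK table bottom-up (cells [i..j] with 1 ≤ i ≤ j ≤ 2 only):
  T[1,1] 'a' = {T2}  orig:{}
  T[2,2] 'a' = {T2}  orig:{}
  T[1,2] 'aa' = {B}

Original NTs in T[1,2] deriving "aa": ["B"]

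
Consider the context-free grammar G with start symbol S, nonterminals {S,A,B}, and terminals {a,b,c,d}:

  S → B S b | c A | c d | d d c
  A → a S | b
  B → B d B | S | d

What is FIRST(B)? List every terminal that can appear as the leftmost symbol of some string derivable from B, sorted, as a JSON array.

Compute FIRST by fixpoint:
iter 1:
  A via A→a S: +{a}
  A via A→b: +{b}
  B via B→d: +{d}
  S via S→B S b: +{d}
  S via S→c A: +{c}
  FIRST[S]={c,d}  FIRST[A]={a,b}  FIRST[B]={d}
iter 2:
  B via B→S: +{c}
  FIRST[S]={c,d}  FIRST[A]={a,b}  FIRST[B]={c,d}
iter 3: — fixpoint
  FIRST[S]={c,d}  FIRST[A]={a,b}  FIRST[B]={c,d}

FIRST(B) = ["c", "d"]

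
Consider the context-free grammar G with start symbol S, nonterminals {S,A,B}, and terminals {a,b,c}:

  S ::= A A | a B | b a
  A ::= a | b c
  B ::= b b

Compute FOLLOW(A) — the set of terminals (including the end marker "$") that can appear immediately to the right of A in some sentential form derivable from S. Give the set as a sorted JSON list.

FIRST iteration:
iter 1:
  A via A→a: +{a}
  A via A→b c: +{b}
  B via B→b b: +{b}
  S via S→A A: +{a,b}
  FIRST[S]={a,b}  FIRST[A]={a,b}  FIRST[B]={b}
iter 2: (no change)
  FIRST[S]={a,b}  FIRST[A]={a,b}  FIRST[B]={b}

FOLLOW sets:
FOLLOW(S) := {$}
round 1:
  S→A A: FOLLOW(A) ⊇ FIRST(A) = {a,b}; new: +{a,b}
  S→A A: FOLLOW(A) ⊇ FOLLOW(S) ⊇ {$}; new: +{$}
  S→a B: FOLLOW(B) ⊇ FOLLOW(S) ⊇ {$}; new: +{$}
  FOLLOW(S)={$}  FOLLOW(A)={$,a,b}  FOLLOW(B)={$}
round 2: done
  FOLLOW(S)={$}  FOLLOW(A)={$,a,b}  FOLLOW(B)={$}

FOLLOW(A) = ["$", "a", "b"]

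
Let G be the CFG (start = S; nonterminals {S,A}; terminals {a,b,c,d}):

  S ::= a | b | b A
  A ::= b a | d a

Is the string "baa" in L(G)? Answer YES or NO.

Convert to CNF:
  S -> T0 A | a | b
  A -> T0 T1 | T2 T1
  T0 -> b
  T1 -> a
  T2 -> d

CYK fill:
  [0..0]={S,T0}  "b"  orig:{S}
  [1..1]={S,T1}  "a"  orig:{S}
  [2..2]={S,T1}  "a"  orig:{S}
  [0..1]={A}  "ba"
  [1..2]=∅  "aa"
  [0..2]=∅  "baa"

S ∉ T[0,2] ⇒ NO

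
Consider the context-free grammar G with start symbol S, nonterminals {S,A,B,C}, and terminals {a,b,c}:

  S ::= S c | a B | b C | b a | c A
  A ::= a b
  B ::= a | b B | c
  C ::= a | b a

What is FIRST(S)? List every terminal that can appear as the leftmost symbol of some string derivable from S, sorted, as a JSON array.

FIRST iteration:
[1]
  A via A→a b: +{a}
  B via B→a: +{a}
  B via B→b B: +{b}
  B via B→c: +{c}
  C via C→a: +{a}
  C via C→b a: +{b}
  S via S→a B: +{a}
  S via S→b C: +{b}
  S via S→c A: +{c}
  S: {a,b,c}  A: {a}  B: {a,b,c}  C: {a,b}
[2] done
  S: {a,b,c}  A: {a}  B: {a,b,c}  C: {a,b}

FIRST(S) = ["a", "b", "c"]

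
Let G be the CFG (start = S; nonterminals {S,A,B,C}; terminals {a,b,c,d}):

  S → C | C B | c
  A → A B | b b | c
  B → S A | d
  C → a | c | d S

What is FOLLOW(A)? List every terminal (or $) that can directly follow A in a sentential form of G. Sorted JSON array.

FIRST sets, iterate to fixpoint:
iter 1:
  A via A→b b: +{b}
  A via A→c: +{c}
  B via B→d: +{d}
  C via C→a: +{a}
  C via C→c: +{c}
  C via C→d S: +{d}
  S via S→C: +{a,c,d}
  FIRST(S)={a,c,d}  FIRST(A)={b,c}  FIRST(B)={d}  FIRST(C)={a,c,d}
iter 2:
  B via B→S A: +{a,c}
  FIRST(S)={a,c,d}  FIRST(A)={b,c}  FIRST(B)={a,c,d}  FIRST(C)={a,c,d}
iter 3: done
  FIRST(S)={a,c,d}  FIRST(A)={b,c}  FIRST(B)={a,c,d}  FIRST(C)={a,c,d}

FOLLOW iteration:
FOLLOW(S) := {$}
iter 1:
  A→A B: FOLLOW(A) ⊇ FIRST(B) = {a,c,d}; new: +{a,c,d}
  A→A B: FOLLOW(B) ⊇ FOLLOW(A) ⊇ {a,c,d}; new: +{a,c,d}
  B→S A: FOLLOW(S) ⊇ FIRST(A) = {b,c}; new: +{b,c}
  S→C: FOLLOW(C) ⊇ FOLLOW(S) ⊇ {$,b,c}; new: +{$,b,c}
  S→C B: FOLLOW(C) ⊇ FIRST(B) = {a,c,d}; new: +{a,d}
  S→C B: FOLLOW(B) ⊇ FOLLOW(S) ⊇ {$,b,c}; new: +{$,b}
  FOLLOW[S]={$,b,c}  FOLLOW[A]={a,c,d}  FOLLOW[B]={$,a,b,c,d}  FOLLOW[C]={$,a,b,c,d}
iter 2:
  B→S A: FOLLOW(A) ⊇ FOLLOW(B) ⊇ {$,a,b,c,d}; new: +{$,b}
  C→d S: FOLLOW(S) ⊇ FOLLOW(C) ⊇ {$,a,b,c,d}; new: +{a,d}
  FOLLOW[S]={$,a,b,c,d}  FOLLOW[A]={$,a,b,c,d}  FOLLOW[B]={$,a,b,c,d}  FOLLOW[C]={$,a,b,c,d}
iter 3: done
  FOLLOW[S]={$,a,b,c,d}  FOLLOW[A]={$,a,b,c,d}  FOLLOW[B]={$,a,b,c,d}  FOLLOW[C]={$,a,b,c,d}

FOLLOW(A) = ["$", "a", "b", "c", "d"]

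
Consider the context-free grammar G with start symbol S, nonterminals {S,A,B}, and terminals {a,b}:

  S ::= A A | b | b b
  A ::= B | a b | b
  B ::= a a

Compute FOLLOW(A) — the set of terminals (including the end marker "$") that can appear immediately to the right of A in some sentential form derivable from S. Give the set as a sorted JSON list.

FIRST iteration:
pass 1:
  A via A→a b: +{a}
  A via A→b: +{b}
  B via B→a a: +{a}
  S via S→A A: +{a,b}
  FIRST(S)={a,b}  FIRST(A)={a,b}  FIRST(B)={a}
pass 2: — fixpoint
  FIRST(S)={a,b}  FIRST(A)={a,b}  FIRST(B)={a}

Compute FOLLOW by fixpoint:
initialize: $ ∈ FOLLOW(S)
[1]
  S→A A: FOLLOW(A) ⊇ FIRST(A) = {a,b}; new: +{a,b}
  S→A A: FOLLOW(A) ⊇ FOLLOW(S) ⊇ {$}; new: +{$}
  FOLLOW(S)={$}  FOLLOW(A)={$,a,b}  FOLLOW(B)={}
[2]
  A→B: FOLLOW(B) ⊇ FOLLOW(A) ⊇ {$,a,b}; new: +{$,a,b}
  FOLLOW(S)={$}  FOLLOW(A)={$,a,b}  FOLLOW(B)={$,a,b}
[3] (stable)
  FOLLOW(S)={$}  FOLLOW(A)={$,a,b}  FOLLOW(B)={$,a,b}

FOLLOW(A) = ["$", "a", "b"]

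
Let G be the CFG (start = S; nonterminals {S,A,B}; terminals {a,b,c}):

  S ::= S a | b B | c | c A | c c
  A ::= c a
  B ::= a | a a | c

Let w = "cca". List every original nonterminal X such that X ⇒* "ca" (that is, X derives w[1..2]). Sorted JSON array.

Convert to CNF:
  S -> S T1 | T0 A | T0 T0 | T2 B | c
  A -> T0 T1
  B -> T1 T1 | a | c
  T0 -> c
  T1 -> a
  T2 -> b

Fill CYK table bottom-up, restricted to cells inside w[1..2]:
  T[1,1] 'c' = {B,S,T0}  orig:{B,S}
  T[2,2] 'a' = {B,T1}  orig:{B}
  T[1,2] 'ca' = {A,S}

Original NTs in T[1,2] deriving "ca": ["A", "S"]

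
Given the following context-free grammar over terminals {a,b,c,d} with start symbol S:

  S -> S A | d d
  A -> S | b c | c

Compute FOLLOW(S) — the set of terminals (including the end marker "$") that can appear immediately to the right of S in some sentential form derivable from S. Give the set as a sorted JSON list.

Compute FIRST by fixpoint:
iter 1:
  A via A→b c: +{b}
  A via A→c: +{c}
  S via S→d d: +{d}
  S: {d}  A: {b,c}
iter 2:
  A via A→S: +{d}
  S: {d}  A: {b,c,d}
iter 3: — fixpoint
  S: {d}  A: {b,c,d}

Compute FOLLOW by fixpoint:
initialize: $ ∈ FOLLOW(S)
pass 1:
  S→S A: FOLLOW(S) ⊇ FIRST(A) = {b,c,d}; new: +{b,c,d}
  S→S A: FOLLOW(A) ⊇ FOLLOW(S) ⊇ {$,b,c,d}; new: +{$,b,c,d}
  S: {$,b,c,d}  A: {$,b,c,d}
pass 2: (no change)
  S: {$,b,c,d}  A: {$,b,c,d}

FOLLOW(S) = ["$", "b", "c", "d"]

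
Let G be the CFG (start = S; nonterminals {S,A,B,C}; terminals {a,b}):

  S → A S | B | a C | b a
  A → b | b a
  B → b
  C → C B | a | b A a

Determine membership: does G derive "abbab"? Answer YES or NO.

Convert to CNF:
  S -> A S | T0 T1 | T1 C | b
  A -> T0 T1 | b
  B -> b
  C -> C B | T0 X2 | a
  T0 -> b
  T1 -> a
  X2 -> A T1

CYK fill:
  T[0,0] 'a' = {C,T1}  orig:{C}
  T[1,1] 'b' = {A,B,S,T0}  orig:{A,B,S}
  T[2,2] 'b' = {A,B,S,T0}  orig:{A,B,S}
  T[3,3] 'a' = {C,T1}  orig:{C}
  T[4,4] 'b' = {A,B,S,T0}  orig:{A,B,S}
  T[0,1] 'ab' = {C}
  T[1,2] 'bb' = {S}
  T[2,3] 'ba' = {A,S,X2}  orig:{A,S}
  T[3,4] 'ab' = {C}
  T[0,2] 'abb' = {C}
  T[1,3] 'bba' = {C,S}
  T[2,4] 'bab' = {S}
  T[0,3] 'abba' = {S}
  T[1,4] 'bbab' = {C,S}
  T[0,4] 'abbab' = {S}

S ∈ T[0,4] ⇒ YES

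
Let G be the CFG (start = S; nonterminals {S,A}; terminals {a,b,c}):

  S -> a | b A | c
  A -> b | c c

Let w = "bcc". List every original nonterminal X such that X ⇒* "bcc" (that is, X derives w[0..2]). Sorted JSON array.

CNF form of G:
  S -> T1 A | a | c
  A -> T0 T0 | b
  T0 -> c
  T1 -> b

CYK table (by increasing span), restricted to cells inside w[0..2]:
  cell(0,0) b: {A,T1}  orig:{A}
  cell(1,1) c: {S,T0}  orig:{S}
  cell(2,2) c: {S,T0}  orig:{S}
  cell(0,1) bc: ∅
  cell(1,2) cc: {A}
  cell(0,2) bcc: {S}

Original NTs in T[0,2] deriving "bcc": ["S"]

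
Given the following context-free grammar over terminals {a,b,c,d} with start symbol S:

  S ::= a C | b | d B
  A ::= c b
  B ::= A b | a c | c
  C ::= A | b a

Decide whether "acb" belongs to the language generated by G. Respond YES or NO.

CNF form of G:
  S -> T2 C | T3 B | b
  A -> T0 T1
  B -> A T1 | T2 T0 | c
  C -> T0 T1 | T1 T2
  T0 -> c
  T1 -> b
  T2 -> a
  T3 -> d

CYK fill:
  [0..0]={T2}  "a"  orig:{}
  [1..1]={B,T0}  "c"  orig:{B}
  [2..2]={S,T1}  "b"  orig:{S}
  [0..1]={B}  "ac"
  [1..2]={A,C}  "cb"
  [0..2]={S}  "acb"

S ∈ T[0,2] ⇒ YES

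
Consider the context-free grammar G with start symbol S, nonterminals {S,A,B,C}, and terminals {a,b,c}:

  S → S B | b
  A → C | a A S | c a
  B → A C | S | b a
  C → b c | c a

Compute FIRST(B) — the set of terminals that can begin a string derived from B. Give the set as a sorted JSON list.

FIRST iteration:
[1]
  A via A→a A S: +{a}
  A via A→c a: +{c}
  B via B→A C: +{a,c}
  B via B→b a: +{b}
  C via C→b c: +{b}
  C via C→c a: +{c}
  S via S→b: +{b}
  FIRST[S]={b}  FIRST[A]={a,c}  FIRST[B]={a,b,c}  FIRST[C]={b,c}
[2]
  A via A→C: +{b}
  FIRST[S]={b}  FIRST[A]={a,b,c}  FIRST[B]={a,b,c}  FIRST[C]={b,c}
[3] (stable)
  FIRST[S]={b}  FIRST[A]={a,b,c}  FIRST[B]={a,b,c}  FIRST[C]={b,c}

FIRST(B) = ["a", "b", "c"]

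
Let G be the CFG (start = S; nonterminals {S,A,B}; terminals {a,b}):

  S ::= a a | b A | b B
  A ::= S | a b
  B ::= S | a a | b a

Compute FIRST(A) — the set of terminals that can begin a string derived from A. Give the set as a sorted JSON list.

FIRST sets, iterate to fixpoint:
iter 1:
  A via A→a b: +{a}
  B via B→a a: +{a}
  B via B→b a: +{b}
  S via S→a a: +{a}
  S via S→b A: +{b}
  S: {a,b}  A: {a}  B: {a,b}
iter 2:
  A via A→S: +{b}
  S: {a,b}  A: {a,b}  B: {a,b}
iter 3: done
  S: {a,b}  A: {a,b}  B: {a,b}

FIRST(A) = ["a", "b"]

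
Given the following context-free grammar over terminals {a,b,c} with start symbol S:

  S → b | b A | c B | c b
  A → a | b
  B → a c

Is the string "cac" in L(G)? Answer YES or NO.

CNF form of G:
  S -> T1 B | T1 T2 | T2 A | b
  A -> a | b
  B -> T0 T1
  T0 -> a
  T1 -> c
  T2 -> b

Fill CYK table bottom-up:
  T[0,0] 'c' = {T1}  orig:{}
  T[1,1] 'a' = {A,T0}  orig:{A}
  T[2,2] 'c' = {T1}  orig:{}
  T[0,1] 'ca' = ∅
  T[1,2] 'ac' = {B}
  T[0,2] 'cac' = {S}

S ∈ T[0,2] ⇒ YES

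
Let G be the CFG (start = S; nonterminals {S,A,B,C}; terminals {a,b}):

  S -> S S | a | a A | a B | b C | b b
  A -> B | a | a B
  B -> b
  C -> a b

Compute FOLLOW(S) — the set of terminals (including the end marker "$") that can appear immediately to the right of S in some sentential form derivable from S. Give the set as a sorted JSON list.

Compute FIRST by fixpoint:
round 1:
  A via A→a: +{a}
  B via B→b: +{b}
  C via C→a b: +{a}
  S via S→a: +{a}
  S via S→b C: +{b}
  FIRST(S)={a,b}  FIRST(A)={a}  FIRST(B)={b}  FIRST(C)={a}
round 2:
  A via A→B: +{b}
  FIRST(S)={a,b}  FIRST(A)={a,b}  FIRST(B)={b}  FIRST(C)={a}
round 3: (no change)
  FIRST(S)={a,b}  FIRST(A)={a,b}  FIRST(B)={b}  FIRST(C)={a}

Compute FOLLOW by fixpoint:
seed FOLLOW(S) with $
pass 1:
  S→S S: FOLLOW(S) ⊇ FIRST(S) = {a,b}; new: +{a,b}
  S→a A: FOLLOW(A) ⊇ FOLLOW(S) ⊇ {$,a,b}; new: +{$,a,b}
  S→a B: FOLLOW(B) ⊇ FOLLOW(S) ⊇ {$,a,b}; new: +{$,a,b}
  S→b C: FOLLOW(C) ⊇ FOLLOW(S) ⊇ {$,a,b}; new: +{$,a,b}
  FOLLOW[S]={$,a,b}  FOLLOW[A]={$,a,b}  FOLLOW[B]={$,a,b}  FOLLOW[C]={$,a,b}
pass 2: — fixpoint
  FOLLOW[S]={$,a,b}  FOLLOW[A]={$,a,b}  FOLLOW[B]={$,a,b}  FOLLOW[C]={$,a,b}

FOLLOW(S) = ["$", "a", "b"]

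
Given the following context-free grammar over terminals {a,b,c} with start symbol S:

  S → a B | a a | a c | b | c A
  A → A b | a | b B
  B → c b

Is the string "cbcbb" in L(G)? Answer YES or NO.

Convert to CNF:
  S -> T1 A | T2 B | T2 T1 | T2 T2 | b
  A -> A T0 | T0 B | a
  B -> T1 T0
  T0 -> b
  T1 -> c
  T2 -> a

CYK fill:
  cell(0,0) c: {T1}  orig:{}
  cell(1,1) b: {S,T0}  orig:{S}
  cell(2,2) c: {T1}  orig:{}
  cell(3,3) b: {S,T0}  orig:{S}
  cell(4,4) b: {S,T0}  orig:{S}
  cell(0,1) cb: {B}
  cell(1,2) bc: ∅
  cell(2,3) cb: {B}
  cell(3,4) bb: ∅
  cell(0,2) cbc: ∅
  cell(1,3) bcb: {A}
  cell(2,4) cbb: ∅
  cell(0,3) cbcb: {S}
  cell(1,4) bcbb: {A}
  cell(0,4) cbcbb: {S}

S ∈ T[0,4] ⇒ YES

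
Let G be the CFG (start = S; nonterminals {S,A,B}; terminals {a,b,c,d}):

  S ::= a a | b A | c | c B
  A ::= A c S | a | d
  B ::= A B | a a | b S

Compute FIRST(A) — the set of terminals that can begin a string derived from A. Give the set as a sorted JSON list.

FIRST iteration:
iter 1:
  A via A→a: +{a}
  A via A→d: +{d}
  B via B→A B: +{a,d}
  B via B→b S: +{b}
  S via S→a a: +{a}
  S via S→b A: +{b}
  S via S→c: +{c}
  FIRST(S)={a,b,c}  FIRST(A)={a,d}  FIRST(B)={a,b,d}
iter 2: done
  FIRST(S)={a,b,c}  FIRST(A)={a,d}  FIRST(B)={a,b,d}

FIRST(A) = ["a", "d"]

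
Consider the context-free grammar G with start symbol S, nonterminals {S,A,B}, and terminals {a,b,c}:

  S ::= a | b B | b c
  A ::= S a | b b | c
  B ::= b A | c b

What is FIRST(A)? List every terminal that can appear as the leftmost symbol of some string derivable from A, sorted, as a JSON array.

Compute FIRST by fixpoint:
iter 1:
  A via A→b b: +{b}
  A via A→c: +{c}
  B via B→b A: +{b}
  B via B→c b: +{c}
  S via S→a: +{a}
  S via S→b B: +{b}
  S: {a,b}  A: {b,c}  B: {b,c}
iter 2:
  A via A→S a: +{a}
  S: {a,b}  A: {a,b,c}  B: {b,c}
iter 3: (no change)
  S: {a,b}  A: {a,b,c}  B: {b,c}

FIRST(A) = ["a", "b", "c"]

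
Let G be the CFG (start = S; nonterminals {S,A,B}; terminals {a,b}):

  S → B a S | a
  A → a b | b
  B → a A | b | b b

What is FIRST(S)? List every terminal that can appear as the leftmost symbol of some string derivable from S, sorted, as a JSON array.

Compute FIRST by fixpoint:
round 1:
  A via A→a b: +{a}
  A via A→b: +{b}
  B via B→a A: +{a}
  B via B→b: +{b}
  S via S→B a S: +{a,b}
  S: {a,b}  A: {a,b}  B: {a,b}
round 2: (stable)
  S: {a,b}  A: {a,b}  B: {a,b}

FIRST(S) = ["a", "b"]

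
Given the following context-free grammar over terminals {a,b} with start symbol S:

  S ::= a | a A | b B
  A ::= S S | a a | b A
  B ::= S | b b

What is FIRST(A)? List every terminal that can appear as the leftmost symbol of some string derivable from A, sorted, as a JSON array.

FIRST sets, iterate to fixpoint:
[1]
  A via A→a a: +{a}
  A via A→b A: +{b}
  B via B→b b: +{b}
  S via S→a: +{a}
  S via S→b B: +{b}
  FIRST[S]={a,b}  FIRST[A]={a,b}  FIRST[B]={b}
[2]
  B via B→S: +{a}
  FIRST[S]={a,b}  FIRST[A]={a,b}  FIRST[B]={a,b}
[3] — fixpoint
  FIRST[S]={a,b}  FIRST[A]={a,b}  FIRST[B]={a,b}

FIRST(A) = ["a", "b"]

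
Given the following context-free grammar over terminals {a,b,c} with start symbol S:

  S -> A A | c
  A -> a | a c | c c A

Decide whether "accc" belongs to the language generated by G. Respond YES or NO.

Convert to CNF:
  S -> A A | c
  A -> T0 T1 | T1 X2 | a
  T0 -> a
  T1 -> c
  X2 -> T1 A

CYK fill:
  T[0,0] 'a' = {A,T0}  orig:{A}
  T[1,1] 'c' = {S,T1}  orig:{S}
  T[2,2] 'c' = {S,T1}  orig:{S}
  T[3,3] 'c' = {S,T1}  orig:{S}
  T[0,1] 'ac' = {A}
  T[1,2] 'cc' = ∅
  T[2,3] 'cc' = ∅
  T[0,2] 'acc' = ∅
  T[1,3] 'ccc' = ∅
  T[0,3] 'accc' = ∅

S ∉ T[0,3] ⇒ NO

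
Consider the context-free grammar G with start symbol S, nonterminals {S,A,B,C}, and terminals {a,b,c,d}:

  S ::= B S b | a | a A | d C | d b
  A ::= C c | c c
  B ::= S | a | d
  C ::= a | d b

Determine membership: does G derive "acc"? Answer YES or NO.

Convert to CNF:
  S -> B X5 | T2 A | T3 C | T3 T1 | a
  A -> C T0 | T0 T0
  B -> B X4 | T2 A | T3 C | T3 T1 | a | d
  C -> T3 T1 | a
  T0 -> c
  T1 -> b
  T2 -> a
  T3 -> d
  X4 -> S T1
  X5 -> S T1

CYK table (by increasing span):
  [0..0]={B,C,S,T2}  "a"  orig:{B,C,S}
  [1..1]={T0}  "c"  orig:{}
  [2..2]={T0}  "c"  orig:{}
  [0..1]={A}  "ac"
  [1..2]={A}  "cc"
  [0..2]={B,S}  "acc"

S ∈ T[0,2] ⇒ YES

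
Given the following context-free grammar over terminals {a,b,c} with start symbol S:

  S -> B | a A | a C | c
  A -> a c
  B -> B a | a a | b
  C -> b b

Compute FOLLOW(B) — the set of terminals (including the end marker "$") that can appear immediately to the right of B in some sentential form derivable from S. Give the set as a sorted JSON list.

FIRST sets, iterate to fixpoint:
iter 1:
  A via A→a c: +{a}
  B via B→a a: +{a}
  B via B→b: +{b}
  C via C→b b: +{b}
  S via S→B: +{a,b}
  S via S→c: +{c}
  FIRST[S]={a,b,c}  FIRST[A]={a}  FIRST[B]={a,b}  FIRST[C]={b}
iter 2: (no change)
  FIRST[S]={a,b,c}  FIRST[A]={a}  FIRST[B]={a,b}  FIRST[C]={b}

Compute FOLLOW by fixpoint:
initialize: $ ∈ FOLLOW(S)
[1]
  B→B a: FOLLOW(B) ⊇ FIRST(a) = {a}; new: +{a}
  S→B: FOLLOW(B) ⊇ FOLLOW(S) ⊇ {$}; new: +{$}
  S→a A: FOLLOW(A) ⊇ FOLLOW(S) ⊇ {$}; new: +{$}
  S→a C: FOLLOW(C) ⊇ FOLLOW(S) ⊇ {$}; new: +{$}
  FOLLOW[S]={$}  FOLLOW[A]={$}  FOLLOW[B]={$,a}  FOLLOW[C]={$}
[2] — fixpoint
  FOLLOW[S]={$}  FOLLOW[A]={$}  FOLLOW[B]={$,a}  FOLLOW[C]={$}

FOLLOW(B) = ["$", "a"]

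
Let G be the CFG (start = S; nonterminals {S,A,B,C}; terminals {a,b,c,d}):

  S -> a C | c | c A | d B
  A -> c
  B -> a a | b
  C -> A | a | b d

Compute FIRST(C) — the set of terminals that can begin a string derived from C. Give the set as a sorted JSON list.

Compute FIRST by fixpoint:
pass 1:
  A via A→c: +{c}
  B via B→a a: +{a}
  B via B→b: +{b}
  C via C→A: +{c}
  C via C→a: +{a}
  C via C→b d: +{b}
  S via S→a C: +{a}
  S via S→c: +{c}
  S via S→d B: +{d}
  FIRST(S)={a,c,d}  FIRST(A)={c}  FIRST(B)={a,b}  FIRST(C)={a,b,c}
pass 2: (stable)
  FIRST(S)={a,c,d}  FIRST(A)={c}  FIRST(B)={a,b}  FIRST(C)={a,b,c}

FIRST(C) = ["a", "b", "c"]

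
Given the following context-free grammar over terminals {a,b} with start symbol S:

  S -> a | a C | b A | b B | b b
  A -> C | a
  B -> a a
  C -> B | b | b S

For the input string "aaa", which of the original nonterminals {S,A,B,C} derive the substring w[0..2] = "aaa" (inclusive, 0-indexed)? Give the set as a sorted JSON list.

CNF form of G:
  S -> T0 C | T1 A | T1 B | T1 T1 | a
  A -> T0 T0 | T1 S | a | b
  B -> T0 T0
  C -> T0 T0 | T1 S | b
  T0 -> a
  T1 -> b

CYK table (by increasing span) (cells [i..j] with 0 ≤ i ≤ j ≤ 2 only):
  T[0,0] 'a' = {A,S,T0}  orig:{A,S}
  T[1,1] 'a' = {A,S,T0}  orig:{A,S}
  T[2,2] 'a' = {A,S,T0}  orig:{A,S}
  T[0,1] 'aa' = {A,B,C}
  T[1,2] 'aa' = {A,B,C}
  T[0,2] 'aaa' = {S}

Original NTs in T[0,2] deriving "aaa": ["S"]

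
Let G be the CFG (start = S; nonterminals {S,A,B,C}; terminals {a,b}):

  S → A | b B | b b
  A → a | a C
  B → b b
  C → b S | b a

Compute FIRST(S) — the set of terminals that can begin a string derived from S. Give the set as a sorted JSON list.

Compute FIRST by fixpoint:
[1]
  A via A→a: +{a}
  B via B→b b: +{b}
  C via C→b S: +{b}
  S via S→A: +{a}
  S via S→b B: +{b}
  S: {a,b}  A: {a}  B: {b}  C: {b}
[2] done
  S: {a,b}  A: {a}  B: {b}  C: {b}

FIRST(S) = ["a", "b"]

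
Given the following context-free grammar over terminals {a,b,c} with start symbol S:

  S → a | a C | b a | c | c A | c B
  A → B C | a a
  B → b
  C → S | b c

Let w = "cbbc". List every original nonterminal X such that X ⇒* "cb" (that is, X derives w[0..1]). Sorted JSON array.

Convert to CNF:
  S -> T0 C | T1 T0 | T2 A | T2 B | a | c
  A -> B C | T0 T0
  B -> b
  C -> T0 C | T1 T0 | T1 T2 | T2 A | T2 B | a | c
  T0 -> a
  T1 -> b
  T2 -> c

CYK fill (cells [i..j] with 0 ≤ i ≤ j ≤ 1 only):
  [0..0]={C,S,T2}  "c"  orig:{C,S}
  [1..1]={B,T1}  "b"  orig:{B}
  [0..1]={C,S}  "cb"

Original NTs in T[0,1] deriving "cb": ["C", "S"]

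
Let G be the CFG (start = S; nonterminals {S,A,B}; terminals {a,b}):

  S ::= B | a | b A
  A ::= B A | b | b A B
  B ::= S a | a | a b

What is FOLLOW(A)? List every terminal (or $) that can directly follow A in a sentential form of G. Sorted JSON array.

FIRST iteration:
pass 1:
  A via A→b: +{b}
  B via B→a: +{a}
  S via S→B: +{a}
  S via S→b A: +{b}
  S: {a,b}  A: {b}  B: {a}
pass 2:
  A via A→B A: +{a}
  B via B→S a: +{b}
  S: {a,b}  A: {a,b}  B: {a,b}
pass 3: — fixpoint
  S: {a,b}  A: {a,b}  B: {a,b}

FOLLOW iteration:
seed FOLLOW(S) with $
pass 1:
  A→B A: FOLLOW(B) ⊇ FIRST(A) = {a,b}; new: +{a,b}
  A→b A B: FOLLOW(A) ⊇ FIRST(B) = {a,b}; new: +{a,b}
  B→S a: FOLLOW(S) ⊇ FIRST(a) = {a}; new: +{a}
  S→B: FOLLOW(B) ⊇ FOLLOW(S) ⊇ {$,a}; new: +{$}
  S→b A: FOLLOW(A) ⊇ FOLLOW(S) ⊇ {$,a}; new: +{$}
  FOLLOW(S)={$,a}  FOLLOW(A)={$,a,b}  FOLLOW(B)={$,a,b}
pass 2: — fixpoint
  FOLLOW(S)={$,a}  FOLLOW(A)={$,a,b}  FOLLOW(B)={$,a,b}

FOLLOW(A) = ["$", "a", "b"]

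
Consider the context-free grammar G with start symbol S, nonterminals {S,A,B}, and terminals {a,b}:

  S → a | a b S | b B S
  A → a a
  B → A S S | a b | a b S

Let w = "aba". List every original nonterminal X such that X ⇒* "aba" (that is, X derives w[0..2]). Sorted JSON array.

Convert to CNF:
  S -> T0 X4 | T1 X5 | a
  A -> T0 T0
  B -> A X2 | T0 T1 | T0 X3
  T0 -> a
  T1 -> b
  X2 -> S S
  X3 -> T1 S
  X4 -> T1 S
  X5 -> B S

CYK fill (cells [i..j] with 0 ≤ i ≤ j ≤ 2 only):
  [0..0]={S,T0}  "a"  orig:{S}
  [1..1]={T1}  "b"  orig:{}
  [2..2]={S,T0}  "a"  orig:{S}
  [0..1]={B}  "ab"
  [1..2]={X3,X4}  "ba"  orig:{}
  [0..2]={B,S,X5}  "aba"  orig:{B,S}

Original NTs in T[0,2] deriving "aba": ["B", "S"]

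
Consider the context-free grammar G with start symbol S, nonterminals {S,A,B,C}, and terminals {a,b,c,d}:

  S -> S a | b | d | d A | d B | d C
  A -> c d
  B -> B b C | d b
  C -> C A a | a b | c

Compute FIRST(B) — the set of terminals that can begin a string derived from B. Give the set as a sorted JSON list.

Compute FIRST by fixpoint:
round 1:
  A via A→c d: +{c}
  B via B→d b: +{d}
  C via C→a b: +{a}
  C via C→c: +{c}
  S via S→b: +{b}
  S via S→d: +{d}
  FIRST(S)={b,d}  FIRST(A)={c}  FIRST(B)={d}  FIRST(C)={a,c}
round 2: — fixpoint
  FIRST(S)={b,d}  FIRST(A)={c}  FIRST(B)={d}  FIRST(C)={a,c}

FIRST(B) = ["d"]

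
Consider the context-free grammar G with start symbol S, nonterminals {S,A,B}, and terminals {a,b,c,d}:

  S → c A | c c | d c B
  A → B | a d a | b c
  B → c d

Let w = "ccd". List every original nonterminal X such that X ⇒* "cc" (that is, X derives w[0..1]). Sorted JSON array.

CNF form of G:
  S -> T1 X5 | T3 A | T3 T3
  A -> T0 X4 | T2 T3 | T3 T1
  B -> T3 T1
  T0 -> a
  T1 -> d
  T2 -> b
  T3 -> c
  X4 -> T1 T0
  X5 -> T3 B

Fill CYK table bottom-up, restricted to cells inside w[0..1]:
  cell(0,0) c: {T3}  orig:{}
  cell(1,1) c: {T3}  orig:{}
  cell(0,1) cc: {S}

Original NTs in T[0,1] deriving "cc": ["S"]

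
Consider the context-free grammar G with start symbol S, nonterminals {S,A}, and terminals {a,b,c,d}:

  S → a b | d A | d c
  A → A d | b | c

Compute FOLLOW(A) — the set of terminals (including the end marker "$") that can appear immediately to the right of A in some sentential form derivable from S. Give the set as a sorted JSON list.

FIRST iteration:
iter 1:
  A via A→b: +{b}
  A via A→c: +{c}
  S via S→a b: +{a}
  S via S→d A: +{d}
  FIRST(S)={a,d}  FIRST(A)={b,c}
iter 2: done
  FIRST(S)={a,d}  FIRST(A)={b,c}

FOLLOW sets:
seed FOLLOW(S) with $
iter 1:
  A→A d: FOLLOW(A) ⊇ FIRST(d) = {d}; new: +{d}
  S→d A: FOLLOW(A) ⊇ FOLLOW(S) ⊇ {$}; new: +{$}
  FOLLOW(S)={$}  FOLLOW(A)={$,d}
iter 2: done
  FOLLOW(S)={$}  FOLLOW(A)={$,d}

FOLLOW(A) = ["$", "d"]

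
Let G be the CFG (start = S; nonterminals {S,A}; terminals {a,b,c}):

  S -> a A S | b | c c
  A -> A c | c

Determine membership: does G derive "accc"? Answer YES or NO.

CNF form of G:
  S -> T0 T0 | T1 X2 | b
  A -> A T0 | c
  T0 -> c
  T1 -> a
  X2 -> A S

CYK fill:
  [0..0]={T1}  "a"  orig:{}
  [1..1]={A,T0}  "c"  orig:{A}
  [2..2]={A,T0}  "c"  orig:{A}
  [3..3]={A,T0}  "c"  orig:{A}
  [0..1]=∅  "ac"
  [1..2]={A,S}  "cc"
  [2..3]={A,S}  "cc"
  [0..2]=∅  "acc"
  [1..3]={A,X2}  "ccc"  orig:{A}
  [0..3]={S}  "accc"

S ∈ T[0,3] ⇒ YES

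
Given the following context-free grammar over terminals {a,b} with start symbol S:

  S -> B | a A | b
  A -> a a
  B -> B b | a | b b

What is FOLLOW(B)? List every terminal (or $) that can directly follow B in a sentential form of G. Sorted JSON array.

Compute FIRST by fixpoint:
round 1:
  A via A→a a: +{a}
  B via B→a: +{a}
  B via B→b b: +{b}
  S via S→B: +{a,b}
  FIRST(S)={a,b}  FIRST(A)={a}  FIRST(B)={a,b}
round 2: (stable)
  FIRST(S)={a,b}  FIRST(A)={a}  FIRST(B)={a,b}

FOLLOW sets:
seed FOLLOW(S) with $
[1]
  B→B b: FOLLOW(B) ⊇ FIRST(b) = {b}; new: +{b}
  S→B: FOLLOW(B) ⊇ FOLLOW(S) ⊇ {$}; new: +{$}
  S→a A: FOLLOW(A) ⊇ FOLLOW(S) ⊇ {$}; new: +{$}
  S: {$}  A: {$}  B: {$,b}
[2] — fixpoint
  S: {$}  A: {$}  B: {$,b}

FOLLOW(B) = ["$", "b"]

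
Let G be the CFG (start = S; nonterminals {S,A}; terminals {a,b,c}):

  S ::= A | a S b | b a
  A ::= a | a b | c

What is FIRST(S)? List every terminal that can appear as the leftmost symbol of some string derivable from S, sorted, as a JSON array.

FIRST sets, iterate to fixpoint:
round 1:
  A via A→a: +{a}
  A via A→c: +{c}
  S via S→A: +{a,c}
  S via S→b a: +{b}
  FIRST(S)={a,b,c}  FIRST(A)={a,c}
round 2: (stable)
  FIRST(S)={a,b,c}  FIRST(A)={a,c}

FIRST(S) = ["a", "b", "c"]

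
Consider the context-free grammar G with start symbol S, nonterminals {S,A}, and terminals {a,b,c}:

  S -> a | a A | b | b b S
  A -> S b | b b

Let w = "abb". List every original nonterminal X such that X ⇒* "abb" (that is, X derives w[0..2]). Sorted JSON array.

CNF form of G:
  S -> T0 X2 | T1 A | a | b
  A -> S T0 | T0 T0
  T0 -> b
  T1 -> a
  X2 -> T0 S

CYK fill (cells [i..j] with 0 ≤ i ≤ j ≤ 2 only):
  cell(0,0) a: {S,T1}  orig:{S}
  cell(1,1) b: {S,T0}  orig:{S}
  cell(2,2) b: {S,T0}  orig:{S}
  cell(0,1) ab: {A}
  cell(1,2) bb: {A,X2}  orig:{A}
  cell(0,2) abb: {S}

Original NTs in T[0,2] deriving "abb": ["S"]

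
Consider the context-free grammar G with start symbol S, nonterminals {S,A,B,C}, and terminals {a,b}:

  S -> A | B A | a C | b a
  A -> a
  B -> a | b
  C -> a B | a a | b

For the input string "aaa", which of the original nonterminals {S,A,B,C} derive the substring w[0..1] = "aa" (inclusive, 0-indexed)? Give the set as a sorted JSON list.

Convert to CNF:
  S -> B A | T0 C | T1 T0 | a
  A -> a
  B -> a | b
  C -> T0 B | T0 T0 | b
  T0 -> a
  T1 -> b

CYK table (by increasing span) (cells [i..j] with 0 ≤ i ≤ j ≤ 1 only):
  T[0,0] 'a' = {A,B,S,T0}  orig:{A,B,S}
  T[1,1] 'a' = {A,B,S,T0}  orig:{A,B,S}
  T[0,1] 'aa' = {C,S}

Original NTs in T[0,1] deriving "aa": ["C", "S"]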